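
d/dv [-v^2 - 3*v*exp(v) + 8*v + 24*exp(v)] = -3*v*exp(v) - 2*v + 21*exp(v) + 8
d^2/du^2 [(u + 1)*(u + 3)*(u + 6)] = 6*u + 20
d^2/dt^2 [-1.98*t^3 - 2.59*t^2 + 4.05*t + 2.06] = -11.88*t - 5.18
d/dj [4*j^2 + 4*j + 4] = 8*j + 4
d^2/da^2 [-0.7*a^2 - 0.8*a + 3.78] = -1.40000000000000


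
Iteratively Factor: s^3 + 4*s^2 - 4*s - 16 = (s + 4)*(s^2 - 4) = (s + 2)*(s + 4)*(s - 2)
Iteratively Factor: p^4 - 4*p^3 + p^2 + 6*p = (p - 2)*(p^3 - 2*p^2 - 3*p) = p*(p - 2)*(p^2 - 2*p - 3) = p*(p - 3)*(p - 2)*(p + 1)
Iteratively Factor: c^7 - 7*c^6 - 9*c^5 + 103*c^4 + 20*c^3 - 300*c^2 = (c - 5)*(c^6 - 2*c^5 - 19*c^4 + 8*c^3 + 60*c^2) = (c - 5)*(c + 2)*(c^5 - 4*c^4 - 11*c^3 + 30*c^2) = (c - 5)*(c - 2)*(c + 2)*(c^4 - 2*c^3 - 15*c^2) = c*(c - 5)*(c - 2)*(c + 2)*(c^3 - 2*c^2 - 15*c) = c^2*(c - 5)*(c - 2)*(c + 2)*(c^2 - 2*c - 15) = c^2*(c - 5)*(c - 2)*(c + 2)*(c + 3)*(c - 5)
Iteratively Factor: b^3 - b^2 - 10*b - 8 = (b + 2)*(b^2 - 3*b - 4) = (b + 1)*(b + 2)*(b - 4)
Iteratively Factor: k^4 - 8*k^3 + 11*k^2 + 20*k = (k - 4)*(k^3 - 4*k^2 - 5*k) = (k - 4)*(k + 1)*(k^2 - 5*k) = (k - 5)*(k - 4)*(k + 1)*(k)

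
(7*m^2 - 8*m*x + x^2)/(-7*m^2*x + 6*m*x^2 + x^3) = (-7*m + x)/(x*(7*m + x))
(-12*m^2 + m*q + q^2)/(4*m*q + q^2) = (-3*m + q)/q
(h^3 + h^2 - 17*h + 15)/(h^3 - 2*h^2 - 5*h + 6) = (h + 5)/(h + 2)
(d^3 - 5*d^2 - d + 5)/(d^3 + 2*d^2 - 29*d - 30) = (d - 1)/(d + 6)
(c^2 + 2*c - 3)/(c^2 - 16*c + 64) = (c^2 + 2*c - 3)/(c^2 - 16*c + 64)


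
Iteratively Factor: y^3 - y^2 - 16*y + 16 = (y - 1)*(y^2 - 16) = (y - 4)*(y - 1)*(y + 4)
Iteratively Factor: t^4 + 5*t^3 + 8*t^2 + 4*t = (t + 1)*(t^3 + 4*t^2 + 4*t) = (t + 1)*(t + 2)*(t^2 + 2*t) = t*(t + 1)*(t + 2)*(t + 2)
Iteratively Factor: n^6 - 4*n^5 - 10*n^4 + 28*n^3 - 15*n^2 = (n - 5)*(n^5 + n^4 - 5*n^3 + 3*n^2) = n*(n - 5)*(n^4 + n^3 - 5*n^2 + 3*n) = n*(n - 5)*(n - 1)*(n^3 + 2*n^2 - 3*n) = n^2*(n - 5)*(n - 1)*(n^2 + 2*n - 3) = n^2*(n - 5)*(n - 1)*(n + 3)*(n - 1)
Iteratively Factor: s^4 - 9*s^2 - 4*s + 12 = (s + 2)*(s^3 - 2*s^2 - 5*s + 6) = (s - 1)*(s + 2)*(s^2 - s - 6) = (s - 3)*(s - 1)*(s + 2)*(s + 2)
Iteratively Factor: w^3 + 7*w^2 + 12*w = (w + 3)*(w^2 + 4*w) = w*(w + 3)*(w + 4)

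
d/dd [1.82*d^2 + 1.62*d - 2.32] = 3.64*d + 1.62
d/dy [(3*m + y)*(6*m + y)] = 9*m + 2*y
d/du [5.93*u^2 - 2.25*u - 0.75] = 11.86*u - 2.25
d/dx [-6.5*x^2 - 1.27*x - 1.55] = -13.0*x - 1.27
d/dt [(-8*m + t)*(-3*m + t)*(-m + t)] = 35*m^2 - 24*m*t + 3*t^2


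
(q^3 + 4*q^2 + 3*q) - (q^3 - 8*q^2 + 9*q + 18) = 12*q^2 - 6*q - 18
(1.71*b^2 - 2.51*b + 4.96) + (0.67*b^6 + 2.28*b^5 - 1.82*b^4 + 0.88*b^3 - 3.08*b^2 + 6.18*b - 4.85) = 0.67*b^6 + 2.28*b^5 - 1.82*b^4 + 0.88*b^3 - 1.37*b^2 + 3.67*b + 0.11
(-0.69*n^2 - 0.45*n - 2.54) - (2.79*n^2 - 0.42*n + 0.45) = -3.48*n^2 - 0.03*n - 2.99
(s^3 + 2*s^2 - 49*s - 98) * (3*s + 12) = 3*s^4 + 18*s^3 - 123*s^2 - 882*s - 1176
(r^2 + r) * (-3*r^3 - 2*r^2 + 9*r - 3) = -3*r^5 - 5*r^4 + 7*r^3 + 6*r^2 - 3*r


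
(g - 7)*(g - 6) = g^2 - 13*g + 42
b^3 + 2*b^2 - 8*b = b*(b - 2)*(b + 4)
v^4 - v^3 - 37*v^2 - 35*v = v*(v - 7)*(v + 1)*(v + 5)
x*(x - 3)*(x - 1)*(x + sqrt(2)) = x^4 - 4*x^3 + sqrt(2)*x^3 - 4*sqrt(2)*x^2 + 3*x^2 + 3*sqrt(2)*x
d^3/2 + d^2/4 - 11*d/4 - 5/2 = (d/2 + 1)*(d - 5/2)*(d + 1)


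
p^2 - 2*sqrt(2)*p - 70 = (p - 7*sqrt(2))*(p + 5*sqrt(2))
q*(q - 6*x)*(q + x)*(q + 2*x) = q^4 - 3*q^3*x - 16*q^2*x^2 - 12*q*x^3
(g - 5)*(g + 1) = g^2 - 4*g - 5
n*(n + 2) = n^2 + 2*n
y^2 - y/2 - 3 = (y - 2)*(y + 3/2)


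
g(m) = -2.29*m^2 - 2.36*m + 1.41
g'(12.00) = -57.32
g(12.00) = -356.67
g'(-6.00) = 25.12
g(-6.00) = -66.87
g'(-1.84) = 6.07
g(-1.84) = -2.00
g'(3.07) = -16.42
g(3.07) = -27.42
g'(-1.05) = 2.45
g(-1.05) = 1.36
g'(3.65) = -19.08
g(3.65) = -37.71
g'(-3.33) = 12.89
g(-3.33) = -16.12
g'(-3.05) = 11.61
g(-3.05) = -12.69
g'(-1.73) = 5.56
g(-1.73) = -1.36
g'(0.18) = -3.18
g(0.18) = 0.91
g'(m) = -4.58*m - 2.36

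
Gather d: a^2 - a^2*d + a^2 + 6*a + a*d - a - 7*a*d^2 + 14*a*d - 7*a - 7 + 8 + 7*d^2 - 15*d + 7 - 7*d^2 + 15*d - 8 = 2*a^2 - 7*a*d^2 - 2*a + d*(-a^2 + 15*a)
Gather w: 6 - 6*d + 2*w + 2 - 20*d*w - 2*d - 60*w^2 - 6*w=-8*d - 60*w^2 + w*(-20*d - 4) + 8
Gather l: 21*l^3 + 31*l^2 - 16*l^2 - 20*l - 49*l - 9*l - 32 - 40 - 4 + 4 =21*l^3 + 15*l^2 - 78*l - 72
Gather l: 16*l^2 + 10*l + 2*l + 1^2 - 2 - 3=16*l^2 + 12*l - 4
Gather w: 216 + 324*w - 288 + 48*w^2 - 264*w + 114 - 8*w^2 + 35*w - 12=40*w^2 + 95*w + 30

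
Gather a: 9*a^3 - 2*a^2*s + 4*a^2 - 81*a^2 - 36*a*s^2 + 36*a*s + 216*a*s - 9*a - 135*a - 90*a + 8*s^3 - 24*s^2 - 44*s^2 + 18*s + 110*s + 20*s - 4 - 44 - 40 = 9*a^3 + a^2*(-2*s - 77) + a*(-36*s^2 + 252*s - 234) + 8*s^3 - 68*s^2 + 148*s - 88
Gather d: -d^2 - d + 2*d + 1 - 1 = -d^2 + d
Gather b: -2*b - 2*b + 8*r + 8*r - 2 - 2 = -4*b + 16*r - 4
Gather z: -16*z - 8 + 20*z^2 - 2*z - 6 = 20*z^2 - 18*z - 14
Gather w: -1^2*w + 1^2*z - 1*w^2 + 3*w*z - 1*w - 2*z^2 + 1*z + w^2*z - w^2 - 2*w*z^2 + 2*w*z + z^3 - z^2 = w^2*(z - 2) + w*(-2*z^2 + 5*z - 2) + z^3 - 3*z^2 + 2*z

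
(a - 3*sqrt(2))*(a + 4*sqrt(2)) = a^2 + sqrt(2)*a - 24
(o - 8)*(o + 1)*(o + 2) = o^3 - 5*o^2 - 22*o - 16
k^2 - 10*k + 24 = (k - 6)*(k - 4)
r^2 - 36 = (r - 6)*(r + 6)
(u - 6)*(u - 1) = u^2 - 7*u + 6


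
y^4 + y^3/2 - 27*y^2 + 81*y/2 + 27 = (y - 3)^2*(y + 1/2)*(y + 6)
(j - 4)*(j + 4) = j^2 - 16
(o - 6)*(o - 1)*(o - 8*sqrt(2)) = o^3 - 8*sqrt(2)*o^2 - 7*o^2 + 6*o + 56*sqrt(2)*o - 48*sqrt(2)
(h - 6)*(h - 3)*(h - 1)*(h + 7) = h^4 - 3*h^3 - 43*h^2 + 171*h - 126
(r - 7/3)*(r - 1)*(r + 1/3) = r^3 - 3*r^2 + 11*r/9 + 7/9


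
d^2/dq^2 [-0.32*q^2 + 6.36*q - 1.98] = -0.640000000000000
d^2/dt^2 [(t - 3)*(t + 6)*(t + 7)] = 6*t + 20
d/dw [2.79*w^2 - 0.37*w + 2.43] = 5.58*w - 0.37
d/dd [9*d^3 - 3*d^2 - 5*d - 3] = 27*d^2 - 6*d - 5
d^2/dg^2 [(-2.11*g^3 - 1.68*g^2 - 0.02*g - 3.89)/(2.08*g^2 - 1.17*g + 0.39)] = (1.4210854715202e-14*g^5 - 7.105427357601e-15*g^4 - 10.703446*g^3 - 87.024522*g^2 + 54.971982*g - 4.868214)/(8.998912*g^6 - 15.185664*g^5 + 13.603824*g^4 - 7.296237*g^3 + 2.550717*g^2 - 0.533871*g + 0.059319)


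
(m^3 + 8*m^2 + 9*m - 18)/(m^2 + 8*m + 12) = (m^2 + 2*m - 3)/(m + 2)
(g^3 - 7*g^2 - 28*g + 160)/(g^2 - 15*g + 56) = (g^2 + g - 20)/(g - 7)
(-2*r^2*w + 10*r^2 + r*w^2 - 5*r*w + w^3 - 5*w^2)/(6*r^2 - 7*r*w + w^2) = (-2*r*w + 10*r - w^2 + 5*w)/(6*r - w)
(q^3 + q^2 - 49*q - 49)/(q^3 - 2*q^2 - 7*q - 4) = (q^2 - 49)/(q^2 - 3*q - 4)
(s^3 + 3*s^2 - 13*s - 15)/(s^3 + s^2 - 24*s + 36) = (s^2 + 6*s + 5)/(s^2 + 4*s - 12)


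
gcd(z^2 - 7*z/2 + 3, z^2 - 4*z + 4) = z - 2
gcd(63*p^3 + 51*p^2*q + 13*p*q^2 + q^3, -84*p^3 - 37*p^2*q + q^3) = 3*p + q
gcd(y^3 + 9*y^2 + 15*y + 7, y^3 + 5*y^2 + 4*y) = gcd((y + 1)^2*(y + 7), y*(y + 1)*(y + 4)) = y + 1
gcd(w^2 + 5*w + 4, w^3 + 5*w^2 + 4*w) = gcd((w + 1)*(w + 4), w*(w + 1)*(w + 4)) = w^2 + 5*w + 4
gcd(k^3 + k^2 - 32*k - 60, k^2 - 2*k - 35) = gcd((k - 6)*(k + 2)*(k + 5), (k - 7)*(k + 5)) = k + 5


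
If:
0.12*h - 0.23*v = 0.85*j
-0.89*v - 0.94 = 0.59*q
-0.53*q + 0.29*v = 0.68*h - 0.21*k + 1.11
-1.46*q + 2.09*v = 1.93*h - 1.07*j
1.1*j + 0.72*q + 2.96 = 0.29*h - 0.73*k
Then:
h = 83.20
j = 1.90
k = 81.86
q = -56.49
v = 36.40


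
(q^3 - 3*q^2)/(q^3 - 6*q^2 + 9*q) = q/(q - 3)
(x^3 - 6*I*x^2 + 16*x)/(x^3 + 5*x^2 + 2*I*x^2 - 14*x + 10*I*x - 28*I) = x*(x - 8*I)/(x^2 + 5*x - 14)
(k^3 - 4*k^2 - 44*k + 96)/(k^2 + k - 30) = (k^2 - 10*k + 16)/(k - 5)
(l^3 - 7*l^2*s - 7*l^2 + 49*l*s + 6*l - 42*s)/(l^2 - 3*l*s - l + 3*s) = (-l^2 + 7*l*s + 6*l - 42*s)/(-l + 3*s)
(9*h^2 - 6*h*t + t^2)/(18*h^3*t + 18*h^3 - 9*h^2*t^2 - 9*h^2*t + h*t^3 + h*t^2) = (-3*h + t)/(h*(-6*h*t - 6*h + t^2 + t))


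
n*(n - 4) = n^2 - 4*n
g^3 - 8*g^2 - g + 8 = (g - 8)*(g - 1)*(g + 1)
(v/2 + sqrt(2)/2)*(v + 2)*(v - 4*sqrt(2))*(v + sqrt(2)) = v^4/2 - sqrt(2)*v^3 + v^3 - 7*v^2 - 2*sqrt(2)*v^2 - 14*v - 4*sqrt(2)*v - 8*sqrt(2)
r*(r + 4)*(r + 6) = r^3 + 10*r^2 + 24*r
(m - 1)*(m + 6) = m^2 + 5*m - 6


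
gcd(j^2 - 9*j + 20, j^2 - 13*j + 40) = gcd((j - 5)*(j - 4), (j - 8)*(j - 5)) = j - 5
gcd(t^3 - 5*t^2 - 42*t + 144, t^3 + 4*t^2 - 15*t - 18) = t^2 + 3*t - 18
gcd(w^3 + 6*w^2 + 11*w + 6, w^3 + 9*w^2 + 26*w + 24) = w^2 + 5*w + 6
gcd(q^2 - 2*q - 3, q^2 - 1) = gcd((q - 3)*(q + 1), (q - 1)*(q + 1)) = q + 1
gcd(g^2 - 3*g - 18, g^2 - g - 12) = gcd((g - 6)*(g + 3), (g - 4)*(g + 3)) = g + 3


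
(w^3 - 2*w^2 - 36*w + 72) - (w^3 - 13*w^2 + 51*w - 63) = 11*w^2 - 87*w + 135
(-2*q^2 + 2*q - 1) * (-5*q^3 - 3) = 10*q^5 - 10*q^4 + 5*q^3 + 6*q^2 - 6*q + 3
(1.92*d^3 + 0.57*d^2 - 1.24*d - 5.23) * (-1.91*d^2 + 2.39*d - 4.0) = -3.6672*d^5 + 3.5001*d^4 - 3.9493*d^3 + 4.7457*d^2 - 7.5397*d + 20.92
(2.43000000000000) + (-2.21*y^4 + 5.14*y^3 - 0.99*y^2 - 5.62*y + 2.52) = -2.21*y^4 + 5.14*y^3 - 0.99*y^2 - 5.62*y + 4.95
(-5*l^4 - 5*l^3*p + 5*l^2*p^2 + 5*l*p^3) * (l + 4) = -5*l^5 - 5*l^4*p - 20*l^4 + 5*l^3*p^2 - 20*l^3*p + 5*l^2*p^3 + 20*l^2*p^2 + 20*l*p^3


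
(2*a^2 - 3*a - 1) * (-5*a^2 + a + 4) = -10*a^4 + 17*a^3 + 10*a^2 - 13*a - 4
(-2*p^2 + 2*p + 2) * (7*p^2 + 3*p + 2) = -14*p^4 + 8*p^3 + 16*p^2 + 10*p + 4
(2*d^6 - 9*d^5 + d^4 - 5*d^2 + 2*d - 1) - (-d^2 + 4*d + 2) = 2*d^6 - 9*d^5 + d^4 - 4*d^2 - 2*d - 3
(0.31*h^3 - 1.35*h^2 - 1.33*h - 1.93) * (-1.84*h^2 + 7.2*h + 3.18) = -0.5704*h^5 + 4.716*h^4 - 6.287*h^3 - 10.3178*h^2 - 18.1254*h - 6.1374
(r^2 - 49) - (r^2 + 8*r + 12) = -8*r - 61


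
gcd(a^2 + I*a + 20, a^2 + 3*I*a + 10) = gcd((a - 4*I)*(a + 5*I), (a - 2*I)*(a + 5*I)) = a + 5*I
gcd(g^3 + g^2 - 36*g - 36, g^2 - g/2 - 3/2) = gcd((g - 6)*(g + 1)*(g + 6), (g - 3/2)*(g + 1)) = g + 1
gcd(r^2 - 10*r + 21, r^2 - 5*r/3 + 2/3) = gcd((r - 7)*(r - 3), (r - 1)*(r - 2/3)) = 1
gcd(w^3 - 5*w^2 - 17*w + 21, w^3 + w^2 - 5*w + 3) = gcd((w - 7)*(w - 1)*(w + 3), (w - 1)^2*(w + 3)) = w^2 + 2*w - 3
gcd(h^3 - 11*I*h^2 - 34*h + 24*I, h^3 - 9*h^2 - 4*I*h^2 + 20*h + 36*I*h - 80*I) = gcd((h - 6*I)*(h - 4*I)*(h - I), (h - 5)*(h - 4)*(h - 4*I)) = h - 4*I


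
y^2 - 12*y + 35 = (y - 7)*(y - 5)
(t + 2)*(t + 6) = t^2 + 8*t + 12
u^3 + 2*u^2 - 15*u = u*(u - 3)*(u + 5)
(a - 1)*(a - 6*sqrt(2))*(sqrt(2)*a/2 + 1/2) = sqrt(2)*a^3/2 - 11*a^2/2 - sqrt(2)*a^2/2 - 3*sqrt(2)*a + 11*a/2 + 3*sqrt(2)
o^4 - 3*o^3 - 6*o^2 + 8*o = o*(o - 4)*(o - 1)*(o + 2)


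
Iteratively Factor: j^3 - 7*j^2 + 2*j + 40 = (j + 2)*(j^2 - 9*j + 20) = (j - 5)*(j + 2)*(j - 4)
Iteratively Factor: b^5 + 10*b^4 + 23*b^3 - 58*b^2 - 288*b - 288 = (b + 2)*(b^4 + 8*b^3 + 7*b^2 - 72*b - 144) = (b + 2)*(b + 4)*(b^3 + 4*b^2 - 9*b - 36) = (b - 3)*(b + 2)*(b + 4)*(b^2 + 7*b + 12) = (b - 3)*(b + 2)*(b + 3)*(b + 4)*(b + 4)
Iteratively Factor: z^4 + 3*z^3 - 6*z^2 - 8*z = (z)*(z^3 + 3*z^2 - 6*z - 8) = z*(z + 4)*(z^2 - z - 2) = z*(z - 2)*(z + 4)*(z + 1)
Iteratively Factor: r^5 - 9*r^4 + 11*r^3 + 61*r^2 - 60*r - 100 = (r + 1)*(r^4 - 10*r^3 + 21*r^2 + 40*r - 100) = (r - 5)*(r + 1)*(r^3 - 5*r^2 - 4*r + 20) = (r - 5)^2*(r + 1)*(r^2 - 4) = (r - 5)^2*(r - 2)*(r + 1)*(r + 2)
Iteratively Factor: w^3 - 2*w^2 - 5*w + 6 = (w - 1)*(w^2 - w - 6) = (w - 3)*(w - 1)*(w + 2)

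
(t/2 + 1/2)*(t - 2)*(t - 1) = t^3/2 - t^2 - t/2 + 1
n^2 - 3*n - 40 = (n - 8)*(n + 5)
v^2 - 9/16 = (v - 3/4)*(v + 3/4)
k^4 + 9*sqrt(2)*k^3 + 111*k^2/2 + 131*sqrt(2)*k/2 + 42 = (k + sqrt(2)/2)*(k + 2*sqrt(2))*(k + 3*sqrt(2))*(k + 7*sqrt(2)/2)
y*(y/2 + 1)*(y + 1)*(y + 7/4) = y^4/2 + 19*y^3/8 + 29*y^2/8 + 7*y/4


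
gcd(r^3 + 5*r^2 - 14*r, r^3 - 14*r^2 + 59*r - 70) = r - 2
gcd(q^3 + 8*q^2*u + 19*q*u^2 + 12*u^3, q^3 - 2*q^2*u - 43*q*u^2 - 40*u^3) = q + u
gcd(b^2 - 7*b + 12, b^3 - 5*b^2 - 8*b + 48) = b - 4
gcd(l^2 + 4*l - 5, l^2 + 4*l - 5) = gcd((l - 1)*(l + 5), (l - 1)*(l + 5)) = l^2 + 4*l - 5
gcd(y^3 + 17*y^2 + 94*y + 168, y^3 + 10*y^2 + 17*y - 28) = y^2 + 11*y + 28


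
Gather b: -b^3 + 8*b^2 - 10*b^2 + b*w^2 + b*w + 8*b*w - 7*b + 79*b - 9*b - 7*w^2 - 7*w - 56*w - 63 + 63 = -b^3 - 2*b^2 + b*(w^2 + 9*w + 63) - 7*w^2 - 63*w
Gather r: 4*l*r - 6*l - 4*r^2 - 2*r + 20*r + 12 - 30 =-6*l - 4*r^2 + r*(4*l + 18) - 18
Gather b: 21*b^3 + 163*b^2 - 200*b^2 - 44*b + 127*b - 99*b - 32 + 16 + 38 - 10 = 21*b^3 - 37*b^2 - 16*b + 12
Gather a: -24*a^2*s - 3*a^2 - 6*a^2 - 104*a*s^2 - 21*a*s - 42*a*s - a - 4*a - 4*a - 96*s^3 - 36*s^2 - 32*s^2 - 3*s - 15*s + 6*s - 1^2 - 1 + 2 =a^2*(-24*s - 9) + a*(-104*s^2 - 63*s - 9) - 96*s^3 - 68*s^2 - 12*s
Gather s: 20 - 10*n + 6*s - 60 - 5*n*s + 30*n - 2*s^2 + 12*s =20*n - 2*s^2 + s*(18 - 5*n) - 40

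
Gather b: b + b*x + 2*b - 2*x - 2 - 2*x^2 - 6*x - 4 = b*(x + 3) - 2*x^2 - 8*x - 6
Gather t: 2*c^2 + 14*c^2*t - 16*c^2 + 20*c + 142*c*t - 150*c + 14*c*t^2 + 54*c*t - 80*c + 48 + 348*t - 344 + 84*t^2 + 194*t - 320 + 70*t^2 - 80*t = -14*c^2 - 210*c + t^2*(14*c + 154) + t*(14*c^2 + 196*c + 462) - 616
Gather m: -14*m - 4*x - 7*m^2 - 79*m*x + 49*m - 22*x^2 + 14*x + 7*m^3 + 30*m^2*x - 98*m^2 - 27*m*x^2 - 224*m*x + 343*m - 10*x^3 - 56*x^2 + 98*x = 7*m^3 + m^2*(30*x - 105) + m*(-27*x^2 - 303*x + 378) - 10*x^3 - 78*x^2 + 108*x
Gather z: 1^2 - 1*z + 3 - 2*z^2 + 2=-2*z^2 - z + 6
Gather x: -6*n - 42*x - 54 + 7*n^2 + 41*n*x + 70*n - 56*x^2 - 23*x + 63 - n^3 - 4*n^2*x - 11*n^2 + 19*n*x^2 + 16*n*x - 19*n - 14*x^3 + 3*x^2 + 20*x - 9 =-n^3 - 4*n^2 + 45*n - 14*x^3 + x^2*(19*n - 53) + x*(-4*n^2 + 57*n - 45)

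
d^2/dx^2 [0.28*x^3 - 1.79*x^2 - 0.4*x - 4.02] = 1.68*x - 3.58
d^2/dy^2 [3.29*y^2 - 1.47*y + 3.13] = 6.58000000000000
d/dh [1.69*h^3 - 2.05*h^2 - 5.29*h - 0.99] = 5.07*h^2 - 4.1*h - 5.29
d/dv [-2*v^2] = -4*v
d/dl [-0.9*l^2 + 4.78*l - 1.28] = 4.78 - 1.8*l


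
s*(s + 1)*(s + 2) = s^3 + 3*s^2 + 2*s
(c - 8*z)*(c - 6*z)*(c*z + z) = c^3*z - 14*c^2*z^2 + c^2*z + 48*c*z^3 - 14*c*z^2 + 48*z^3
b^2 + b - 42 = (b - 6)*(b + 7)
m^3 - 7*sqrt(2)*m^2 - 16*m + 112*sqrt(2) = (m - 4)*(m + 4)*(m - 7*sqrt(2))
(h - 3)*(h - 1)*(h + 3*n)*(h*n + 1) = h^4*n + 3*h^3*n^2 - 4*h^3*n + h^3 - 12*h^2*n^2 + 6*h^2*n - 4*h^2 + 9*h*n^2 - 12*h*n + 3*h + 9*n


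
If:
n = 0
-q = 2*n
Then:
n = 0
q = 0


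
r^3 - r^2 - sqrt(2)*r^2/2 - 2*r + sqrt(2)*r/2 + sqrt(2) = (r - 2)*(r + 1)*(r - sqrt(2)/2)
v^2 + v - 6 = (v - 2)*(v + 3)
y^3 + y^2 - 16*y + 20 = (y - 2)^2*(y + 5)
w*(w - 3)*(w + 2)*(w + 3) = w^4 + 2*w^3 - 9*w^2 - 18*w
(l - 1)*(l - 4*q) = l^2 - 4*l*q - l + 4*q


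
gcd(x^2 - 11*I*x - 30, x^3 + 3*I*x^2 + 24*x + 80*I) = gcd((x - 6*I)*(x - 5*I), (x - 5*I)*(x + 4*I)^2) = x - 5*I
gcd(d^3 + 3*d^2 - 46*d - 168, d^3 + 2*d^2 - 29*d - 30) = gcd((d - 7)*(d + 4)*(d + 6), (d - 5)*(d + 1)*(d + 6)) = d + 6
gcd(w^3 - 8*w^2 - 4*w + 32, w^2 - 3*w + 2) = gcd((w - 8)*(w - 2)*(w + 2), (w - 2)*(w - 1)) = w - 2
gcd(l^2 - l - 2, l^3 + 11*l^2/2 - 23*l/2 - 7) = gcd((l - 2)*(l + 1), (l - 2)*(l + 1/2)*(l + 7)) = l - 2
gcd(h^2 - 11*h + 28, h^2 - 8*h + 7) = h - 7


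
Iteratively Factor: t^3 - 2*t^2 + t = (t - 1)*(t^2 - t) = t*(t - 1)*(t - 1)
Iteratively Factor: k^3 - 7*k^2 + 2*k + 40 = (k - 4)*(k^2 - 3*k - 10) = (k - 4)*(k + 2)*(k - 5)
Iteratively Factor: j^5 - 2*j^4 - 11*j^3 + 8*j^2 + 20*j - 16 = (j - 1)*(j^4 - j^3 - 12*j^2 - 4*j + 16) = (j - 4)*(j - 1)*(j^3 + 3*j^2 - 4) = (j - 4)*(j - 1)*(j + 2)*(j^2 + j - 2) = (j - 4)*(j - 1)*(j + 2)^2*(j - 1)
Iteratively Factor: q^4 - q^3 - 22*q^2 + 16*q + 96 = (q + 4)*(q^3 - 5*q^2 - 2*q + 24) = (q - 4)*(q + 4)*(q^2 - q - 6) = (q - 4)*(q - 3)*(q + 4)*(q + 2)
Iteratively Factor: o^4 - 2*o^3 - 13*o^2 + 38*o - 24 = (o - 1)*(o^3 - o^2 - 14*o + 24) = (o - 1)*(o + 4)*(o^2 - 5*o + 6) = (o - 2)*(o - 1)*(o + 4)*(o - 3)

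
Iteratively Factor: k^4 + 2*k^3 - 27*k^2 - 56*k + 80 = (k - 1)*(k^3 + 3*k^2 - 24*k - 80) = (k - 5)*(k - 1)*(k^2 + 8*k + 16) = (k - 5)*(k - 1)*(k + 4)*(k + 4)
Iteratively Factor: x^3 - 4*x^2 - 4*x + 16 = (x - 4)*(x^2 - 4) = (x - 4)*(x + 2)*(x - 2)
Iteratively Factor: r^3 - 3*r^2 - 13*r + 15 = (r - 1)*(r^2 - 2*r - 15) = (r - 1)*(r + 3)*(r - 5)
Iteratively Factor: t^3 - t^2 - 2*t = (t + 1)*(t^2 - 2*t) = t*(t + 1)*(t - 2)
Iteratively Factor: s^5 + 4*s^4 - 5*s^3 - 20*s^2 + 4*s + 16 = (s + 1)*(s^4 + 3*s^3 - 8*s^2 - 12*s + 16) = (s - 1)*(s + 1)*(s^3 + 4*s^2 - 4*s - 16) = (s - 1)*(s + 1)*(s + 2)*(s^2 + 2*s - 8) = (s - 1)*(s + 1)*(s + 2)*(s + 4)*(s - 2)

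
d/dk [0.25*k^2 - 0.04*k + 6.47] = 0.5*k - 0.04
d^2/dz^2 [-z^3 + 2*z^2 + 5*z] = 4 - 6*z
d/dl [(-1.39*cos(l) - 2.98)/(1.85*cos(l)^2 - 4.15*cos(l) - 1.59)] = (-2.5715*cos(l)^2 - 11.026*cos(l) + 10.1569)*sin(l)/(3.4225*cos(l)^4 - 15.355*cos(l)^3 + 11.3395*cos(l)^2 + 13.197*cos(l) + 2.5281)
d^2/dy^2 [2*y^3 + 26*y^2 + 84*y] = 12*y + 52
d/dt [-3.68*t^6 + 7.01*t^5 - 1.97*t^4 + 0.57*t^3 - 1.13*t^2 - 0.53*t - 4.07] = -22.08*t^5 + 35.05*t^4 - 7.88*t^3 + 1.71*t^2 - 2.26*t - 0.53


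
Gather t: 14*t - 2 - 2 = 14*t - 4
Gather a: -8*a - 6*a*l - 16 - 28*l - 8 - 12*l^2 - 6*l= a*(-6*l - 8) - 12*l^2 - 34*l - 24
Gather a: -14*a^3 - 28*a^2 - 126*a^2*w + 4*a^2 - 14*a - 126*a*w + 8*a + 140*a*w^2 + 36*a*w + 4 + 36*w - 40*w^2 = -14*a^3 + a^2*(-126*w - 24) + a*(140*w^2 - 90*w - 6) - 40*w^2 + 36*w + 4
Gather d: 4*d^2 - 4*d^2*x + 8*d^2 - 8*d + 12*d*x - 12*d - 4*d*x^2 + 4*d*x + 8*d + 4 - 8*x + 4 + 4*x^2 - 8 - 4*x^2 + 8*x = d^2*(12 - 4*x) + d*(-4*x^2 + 16*x - 12)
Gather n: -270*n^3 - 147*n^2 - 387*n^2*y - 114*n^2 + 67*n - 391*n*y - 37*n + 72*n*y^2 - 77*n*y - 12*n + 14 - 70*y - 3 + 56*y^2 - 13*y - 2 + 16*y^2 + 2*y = -270*n^3 + n^2*(-387*y - 261) + n*(72*y^2 - 468*y + 18) + 72*y^2 - 81*y + 9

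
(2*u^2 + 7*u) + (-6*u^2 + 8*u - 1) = -4*u^2 + 15*u - 1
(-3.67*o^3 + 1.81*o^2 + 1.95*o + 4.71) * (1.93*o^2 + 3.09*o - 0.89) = -7.0831*o^5 - 7.847*o^4 + 12.6227*o^3 + 13.5049*o^2 + 12.8184*o - 4.1919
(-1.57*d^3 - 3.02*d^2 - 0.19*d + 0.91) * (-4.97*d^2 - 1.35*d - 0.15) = 7.8029*d^5 + 17.1289*d^4 + 5.2568*d^3 - 3.8132*d^2 - 1.2*d - 0.1365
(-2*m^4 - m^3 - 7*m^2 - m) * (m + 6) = -2*m^5 - 13*m^4 - 13*m^3 - 43*m^2 - 6*m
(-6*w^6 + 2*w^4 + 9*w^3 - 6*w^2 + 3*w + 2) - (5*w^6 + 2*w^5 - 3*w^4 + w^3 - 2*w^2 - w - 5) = -11*w^6 - 2*w^5 + 5*w^4 + 8*w^3 - 4*w^2 + 4*w + 7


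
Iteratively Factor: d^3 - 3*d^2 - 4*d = (d - 4)*(d^2 + d) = (d - 4)*(d + 1)*(d)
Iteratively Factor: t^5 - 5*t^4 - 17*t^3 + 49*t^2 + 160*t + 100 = (t + 2)*(t^4 - 7*t^3 - 3*t^2 + 55*t + 50) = (t - 5)*(t + 2)*(t^3 - 2*t^2 - 13*t - 10) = (t - 5)*(t + 1)*(t + 2)*(t^2 - 3*t - 10) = (t - 5)*(t + 1)*(t + 2)^2*(t - 5)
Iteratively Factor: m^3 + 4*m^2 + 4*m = (m)*(m^2 + 4*m + 4) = m*(m + 2)*(m + 2)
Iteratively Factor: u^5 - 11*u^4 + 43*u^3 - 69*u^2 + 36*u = (u)*(u^4 - 11*u^3 + 43*u^2 - 69*u + 36) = u*(u - 1)*(u^3 - 10*u^2 + 33*u - 36) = u*(u - 3)*(u - 1)*(u^2 - 7*u + 12) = u*(u - 4)*(u - 3)*(u - 1)*(u - 3)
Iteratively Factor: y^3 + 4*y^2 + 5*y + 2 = (y + 1)*(y^2 + 3*y + 2) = (y + 1)^2*(y + 2)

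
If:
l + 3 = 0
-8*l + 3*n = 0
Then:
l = -3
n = -8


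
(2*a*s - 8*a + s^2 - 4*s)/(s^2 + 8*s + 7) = (2*a*s - 8*a + s^2 - 4*s)/(s^2 + 8*s + 7)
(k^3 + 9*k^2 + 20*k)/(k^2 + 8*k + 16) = k*(k + 5)/(k + 4)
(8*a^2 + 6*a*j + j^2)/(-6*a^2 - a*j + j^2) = (-4*a - j)/(3*a - j)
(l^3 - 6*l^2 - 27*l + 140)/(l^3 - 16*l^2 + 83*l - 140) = (l + 5)/(l - 5)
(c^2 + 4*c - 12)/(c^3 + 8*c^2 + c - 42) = (c + 6)/(c^2 + 10*c + 21)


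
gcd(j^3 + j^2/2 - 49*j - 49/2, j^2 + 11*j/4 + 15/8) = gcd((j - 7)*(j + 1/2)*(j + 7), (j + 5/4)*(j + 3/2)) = 1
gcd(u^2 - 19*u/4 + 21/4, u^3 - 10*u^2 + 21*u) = u - 3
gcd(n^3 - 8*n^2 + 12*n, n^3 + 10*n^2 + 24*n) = n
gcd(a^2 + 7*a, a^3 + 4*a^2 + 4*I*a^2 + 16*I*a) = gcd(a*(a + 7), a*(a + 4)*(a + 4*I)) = a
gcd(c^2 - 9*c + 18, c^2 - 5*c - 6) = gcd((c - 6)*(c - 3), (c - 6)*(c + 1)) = c - 6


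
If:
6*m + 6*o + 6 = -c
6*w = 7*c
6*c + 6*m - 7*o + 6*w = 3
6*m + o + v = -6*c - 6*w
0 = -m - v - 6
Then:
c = 642/661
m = -903/661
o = 135/661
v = -3063/661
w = 749/661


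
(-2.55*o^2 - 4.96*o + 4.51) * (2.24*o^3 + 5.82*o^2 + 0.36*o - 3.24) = -5.712*o^5 - 25.9514*o^4 - 19.6828*o^3 + 32.7246*o^2 + 17.694*o - 14.6124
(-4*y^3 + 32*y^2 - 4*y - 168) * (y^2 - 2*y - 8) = -4*y^5 + 40*y^4 - 36*y^3 - 416*y^2 + 368*y + 1344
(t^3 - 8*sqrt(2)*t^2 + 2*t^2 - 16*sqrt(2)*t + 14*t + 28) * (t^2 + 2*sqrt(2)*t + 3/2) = t^5 - 6*sqrt(2)*t^4 + 2*t^4 - 12*sqrt(2)*t^3 - 33*t^3/2 - 33*t^2 + 16*sqrt(2)*t^2 + 21*t + 32*sqrt(2)*t + 42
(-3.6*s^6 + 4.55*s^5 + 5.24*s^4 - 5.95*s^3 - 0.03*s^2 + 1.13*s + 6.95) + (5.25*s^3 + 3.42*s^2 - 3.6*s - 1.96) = -3.6*s^6 + 4.55*s^5 + 5.24*s^4 - 0.7*s^3 + 3.39*s^2 - 2.47*s + 4.99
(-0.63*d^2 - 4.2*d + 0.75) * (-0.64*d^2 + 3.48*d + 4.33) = 0.4032*d^4 + 0.4956*d^3 - 17.8239*d^2 - 15.576*d + 3.2475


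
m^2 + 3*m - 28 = (m - 4)*(m + 7)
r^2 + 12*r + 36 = (r + 6)^2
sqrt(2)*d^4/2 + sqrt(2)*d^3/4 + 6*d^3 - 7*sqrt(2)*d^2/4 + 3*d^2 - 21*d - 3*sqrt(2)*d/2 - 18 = (d - 2)*(d + 3/2)*(d + 6*sqrt(2))*(sqrt(2)*d/2 + sqrt(2)/2)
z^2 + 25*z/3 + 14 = (z + 7/3)*(z + 6)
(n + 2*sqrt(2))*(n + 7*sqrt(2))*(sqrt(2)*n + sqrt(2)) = sqrt(2)*n^3 + sqrt(2)*n^2 + 18*n^2 + 18*n + 28*sqrt(2)*n + 28*sqrt(2)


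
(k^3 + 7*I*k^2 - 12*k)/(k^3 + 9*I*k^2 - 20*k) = (k + 3*I)/(k + 5*I)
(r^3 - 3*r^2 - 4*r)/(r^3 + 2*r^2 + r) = (r - 4)/(r + 1)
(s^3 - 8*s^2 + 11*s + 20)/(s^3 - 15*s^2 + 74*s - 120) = (s + 1)/(s - 6)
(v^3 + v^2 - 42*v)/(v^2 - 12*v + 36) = v*(v + 7)/(v - 6)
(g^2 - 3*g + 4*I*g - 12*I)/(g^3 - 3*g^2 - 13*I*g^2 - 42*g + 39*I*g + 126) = (g + 4*I)/(g^2 - 13*I*g - 42)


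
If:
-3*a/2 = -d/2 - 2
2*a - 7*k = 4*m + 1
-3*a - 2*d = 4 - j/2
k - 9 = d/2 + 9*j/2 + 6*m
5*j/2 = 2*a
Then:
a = 20/43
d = -112/43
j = 16/43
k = 797/989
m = -1412/989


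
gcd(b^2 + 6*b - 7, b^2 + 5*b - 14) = b + 7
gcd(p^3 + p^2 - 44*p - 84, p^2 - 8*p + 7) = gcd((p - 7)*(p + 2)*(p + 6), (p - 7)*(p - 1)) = p - 7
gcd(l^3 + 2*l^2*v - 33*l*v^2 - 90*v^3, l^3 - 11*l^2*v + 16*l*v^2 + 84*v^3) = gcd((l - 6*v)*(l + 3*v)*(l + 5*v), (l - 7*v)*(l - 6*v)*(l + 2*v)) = -l + 6*v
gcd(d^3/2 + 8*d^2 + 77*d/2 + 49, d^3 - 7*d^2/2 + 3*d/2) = 1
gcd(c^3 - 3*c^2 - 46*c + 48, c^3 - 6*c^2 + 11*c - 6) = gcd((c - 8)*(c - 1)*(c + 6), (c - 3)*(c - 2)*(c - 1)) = c - 1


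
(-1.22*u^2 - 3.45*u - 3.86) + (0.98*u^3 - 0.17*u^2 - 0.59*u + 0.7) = 0.98*u^3 - 1.39*u^2 - 4.04*u - 3.16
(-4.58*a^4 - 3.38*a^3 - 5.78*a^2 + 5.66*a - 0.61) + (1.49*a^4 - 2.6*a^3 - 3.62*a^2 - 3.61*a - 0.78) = -3.09*a^4 - 5.98*a^3 - 9.4*a^2 + 2.05*a - 1.39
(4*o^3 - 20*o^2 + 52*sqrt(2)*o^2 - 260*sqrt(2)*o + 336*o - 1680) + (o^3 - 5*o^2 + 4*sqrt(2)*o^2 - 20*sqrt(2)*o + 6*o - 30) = 5*o^3 - 25*o^2 + 56*sqrt(2)*o^2 - 280*sqrt(2)*o + 342*o - 1710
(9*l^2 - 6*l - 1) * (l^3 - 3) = 9*l^5 - 6*l^4 - l^3 - 27*l^2 + 18*l + 3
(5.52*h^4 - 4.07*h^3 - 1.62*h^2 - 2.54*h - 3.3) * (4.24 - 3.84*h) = -21.1968*h^5 + 39.0336*h^4 - 11.036*h^3 + 2.8848*h^2 + 1.9024*h - 13.992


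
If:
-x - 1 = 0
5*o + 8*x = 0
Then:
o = 8/5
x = -1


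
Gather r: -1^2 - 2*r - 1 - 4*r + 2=-6*r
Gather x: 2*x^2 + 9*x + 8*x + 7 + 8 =2*x^2 + 17*x + 15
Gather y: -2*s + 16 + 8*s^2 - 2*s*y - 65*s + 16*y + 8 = 8*s^2 - 67*s + y*(16 - 2*s) + 24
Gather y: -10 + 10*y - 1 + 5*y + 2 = 15*y - 9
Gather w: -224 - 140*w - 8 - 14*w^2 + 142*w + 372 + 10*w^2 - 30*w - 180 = -4*w^2 - 28*w - 40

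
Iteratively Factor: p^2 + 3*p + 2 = (p + 2)*(p + 1)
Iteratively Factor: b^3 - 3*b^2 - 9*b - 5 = (b + 1)*(b^2 - 4*b - 5) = (b + 1)^2*(b - 5)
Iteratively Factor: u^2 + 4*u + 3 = (u + 3)*(u + 1)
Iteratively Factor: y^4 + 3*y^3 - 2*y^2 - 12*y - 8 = (y + 1)*(y^3 + 2*y^2 - 4*y - 8) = (y + 1)*(y + 2)*(y^2 - 4) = (y + 1)*(y + 2)^2*(y - 2)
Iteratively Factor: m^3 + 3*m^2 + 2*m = (m)*(m^2 + 3*m + 2) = m*(m + 2)*(m + 1)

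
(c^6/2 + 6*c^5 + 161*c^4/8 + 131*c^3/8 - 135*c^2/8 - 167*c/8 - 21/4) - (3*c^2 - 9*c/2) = c^6/2 + 6*c^5 + 161*c^4/8 + 131*c^3/8 - 159*c^2/8 - 131*c/8 - 21/4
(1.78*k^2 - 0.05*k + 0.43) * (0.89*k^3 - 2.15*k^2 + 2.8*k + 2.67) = 1.5842*k^5 - 3.8715*k^4 + 5.4742*k^3 + 3.6881*k^2 + 1.0705*k + 1.1481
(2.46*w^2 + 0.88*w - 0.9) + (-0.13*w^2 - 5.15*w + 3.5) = 2.33*w^2 - 4.27*w + 2.6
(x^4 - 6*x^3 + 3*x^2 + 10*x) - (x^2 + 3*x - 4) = x^4 - 6*x^3 + 2*x^2 + 7*x + 4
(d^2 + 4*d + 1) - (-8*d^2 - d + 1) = 9*d^2 + 5*d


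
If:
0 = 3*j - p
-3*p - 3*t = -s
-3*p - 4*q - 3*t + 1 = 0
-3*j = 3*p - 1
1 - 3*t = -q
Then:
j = 1/12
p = 1/4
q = -3/20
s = 8/5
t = 17/60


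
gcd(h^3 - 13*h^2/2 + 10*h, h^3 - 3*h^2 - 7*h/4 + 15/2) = h - 5/2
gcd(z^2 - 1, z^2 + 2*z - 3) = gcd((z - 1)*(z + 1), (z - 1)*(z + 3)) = z - 1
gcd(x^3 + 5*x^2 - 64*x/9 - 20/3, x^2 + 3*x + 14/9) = x + 2/3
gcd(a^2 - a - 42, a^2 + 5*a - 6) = a + 6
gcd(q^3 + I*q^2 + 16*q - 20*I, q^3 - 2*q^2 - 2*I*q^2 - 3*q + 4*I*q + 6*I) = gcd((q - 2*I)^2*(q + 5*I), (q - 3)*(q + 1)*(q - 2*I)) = q - 2*I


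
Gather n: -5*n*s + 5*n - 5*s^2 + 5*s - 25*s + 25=n*(5 - 5*s) - 5*s^2 - 20*s + 25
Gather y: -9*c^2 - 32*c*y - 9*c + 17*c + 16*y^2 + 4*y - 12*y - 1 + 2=-9*c^2 + 8*c + 16*y^2 + y*(-32*c - 8) + 1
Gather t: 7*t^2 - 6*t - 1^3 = 7*t^2 - 6*t - 1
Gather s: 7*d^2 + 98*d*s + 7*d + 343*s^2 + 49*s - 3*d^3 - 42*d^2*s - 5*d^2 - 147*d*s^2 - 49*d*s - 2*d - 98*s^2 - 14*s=-3*d^3 + 2*d^2 + 5*d + s^2*(245 - 147*d) + s*(-42*d^2 + 49*d + 35)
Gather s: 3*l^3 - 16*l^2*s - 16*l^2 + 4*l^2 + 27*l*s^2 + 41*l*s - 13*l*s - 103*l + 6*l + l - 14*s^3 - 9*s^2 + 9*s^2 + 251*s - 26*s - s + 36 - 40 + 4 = 3*l^3 - 12*l^2 + 27*l*s^2 - 96*l - 14*s^3 + s*(-16*l^2 + 28*l + 224)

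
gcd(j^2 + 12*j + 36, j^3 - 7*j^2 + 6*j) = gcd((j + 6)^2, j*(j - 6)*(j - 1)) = 1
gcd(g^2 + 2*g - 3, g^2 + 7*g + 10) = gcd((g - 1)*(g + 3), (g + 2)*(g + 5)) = 1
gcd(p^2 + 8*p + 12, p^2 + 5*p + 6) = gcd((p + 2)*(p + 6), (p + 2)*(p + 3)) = p + 2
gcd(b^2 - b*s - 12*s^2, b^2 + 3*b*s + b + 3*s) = b + 3*s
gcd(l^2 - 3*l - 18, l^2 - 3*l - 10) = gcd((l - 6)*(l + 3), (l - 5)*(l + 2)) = 1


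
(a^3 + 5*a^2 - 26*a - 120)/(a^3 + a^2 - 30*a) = (a + 4)/a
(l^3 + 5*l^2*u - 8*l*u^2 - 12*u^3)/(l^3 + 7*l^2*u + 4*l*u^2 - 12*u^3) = (-l^2 + l*u + 2*u^2)/(-l^2 - l*u + 2*u^2)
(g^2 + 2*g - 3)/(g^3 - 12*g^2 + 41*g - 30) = (g + 3)/(g^2 - 11*g + 30)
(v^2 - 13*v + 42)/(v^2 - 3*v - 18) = (v - 7)/(v + 3)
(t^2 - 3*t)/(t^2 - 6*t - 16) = t*(3 - t)/(-t^2 + 6*t + 16)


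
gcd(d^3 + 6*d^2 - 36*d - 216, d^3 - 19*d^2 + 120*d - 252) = d - 6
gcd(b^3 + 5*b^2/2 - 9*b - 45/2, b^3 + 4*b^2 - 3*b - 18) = b + 3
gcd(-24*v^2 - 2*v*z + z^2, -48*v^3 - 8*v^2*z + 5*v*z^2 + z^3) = 4*v + z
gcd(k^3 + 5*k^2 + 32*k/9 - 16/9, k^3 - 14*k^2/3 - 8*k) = k + 4/3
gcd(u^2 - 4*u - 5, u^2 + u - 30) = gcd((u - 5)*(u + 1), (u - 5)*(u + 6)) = u - 5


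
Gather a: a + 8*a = 9*a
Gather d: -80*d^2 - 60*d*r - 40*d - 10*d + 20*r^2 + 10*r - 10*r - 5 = -80*d^2 + d*(-60*r - 50) + 20*r^2 - 5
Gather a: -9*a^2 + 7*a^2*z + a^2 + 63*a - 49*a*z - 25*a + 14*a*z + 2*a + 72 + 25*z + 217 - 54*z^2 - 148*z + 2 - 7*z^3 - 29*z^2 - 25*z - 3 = a^2*(7*z - 8) + a*(40 - 35*z) - 7*z^3 - 83*z^2 - 148*z + 288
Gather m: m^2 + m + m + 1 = m^2 + 2*m + 1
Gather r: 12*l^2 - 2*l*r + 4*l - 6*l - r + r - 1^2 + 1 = 12*l^2 - 2*l*r - 2*l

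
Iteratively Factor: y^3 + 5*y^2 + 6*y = (y + 2)*(y^2 + 3*y) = (y + 2)*(y + 3)*(y)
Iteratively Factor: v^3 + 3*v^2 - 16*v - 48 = (v + 3)*(v^2 - 16) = (v + 3)*(v + 4)*(v - 4)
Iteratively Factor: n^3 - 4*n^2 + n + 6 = (n - 3)*(n^2 - n - 2) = (n - 3)*(n + 1)*(n - 2)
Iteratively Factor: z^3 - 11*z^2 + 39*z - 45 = (z - 3)*(z^2 - 8*z + 15) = (z - 5)*(z - 3)*(z - 3)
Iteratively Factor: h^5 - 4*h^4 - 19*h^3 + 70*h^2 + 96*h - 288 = (h - 2)*(h^4 - 2*h^3 - 23*h^2 + 24*h + 144) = (h - 4)*(h - 2)*(h^3 + 2*h^2 - 15*h - 36) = (h - 4)*(h - 2)*(h + 3)*(h^2 - h - 12) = (h - 4)^2*(h - 2)*(h + 3)*(h + 3)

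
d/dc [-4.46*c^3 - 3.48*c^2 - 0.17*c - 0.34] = -13.38*c^2 - 6.96*c - 0.17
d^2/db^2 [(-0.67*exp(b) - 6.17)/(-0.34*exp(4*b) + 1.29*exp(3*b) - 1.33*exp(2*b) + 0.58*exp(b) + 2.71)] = (0.697068*exp(8*b) + 8.17955*exp(7*b) - 57.17599*exp(6*b) + 123.62892*exp(5*b) - 102.466412*exp(4*b) + 113.917397*exp(3*b) - 193.916655*exp(2*b) + 89.976606*exp(b) - 4.777459)*exp(b)/(0.039304*exp(12*b) - 0.447372*exp(11*b) + 2.158626*exp(10*b) - 5.847861*exp(9*b) + 9.030537*exp(8*b) - 4.183197*exp(7*b) - 12.215504*exp(6*b) + 26.724*exp(5*b) - 17.713671*exp(4*b) - 16.073815*exp(3*b) + 26.568027*exp(2*b) - 12.778734*exp(b) - 19.902511)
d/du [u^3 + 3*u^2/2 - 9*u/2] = 3*u^2 + 3*u - 9/2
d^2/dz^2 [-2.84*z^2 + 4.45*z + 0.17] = -5.68000000000000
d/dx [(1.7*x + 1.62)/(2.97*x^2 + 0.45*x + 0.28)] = (5.049*x^2 + 0.765*x - (1.7*x + 1.62)*(5.94*x + 0.45) + 0.476)/(2.97*x^2 + 0.45*x + 0.28)^2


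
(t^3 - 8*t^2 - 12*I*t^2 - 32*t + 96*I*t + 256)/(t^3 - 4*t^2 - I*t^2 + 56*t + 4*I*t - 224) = (t^2 - 4*t*(2 + I) + 32*I)/(t^2 + t*(-4 + 7*I) - 28*I)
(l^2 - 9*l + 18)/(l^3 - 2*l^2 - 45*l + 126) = 1/(l + 7)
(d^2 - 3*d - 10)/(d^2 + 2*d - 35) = (d + 2)/(d + 7)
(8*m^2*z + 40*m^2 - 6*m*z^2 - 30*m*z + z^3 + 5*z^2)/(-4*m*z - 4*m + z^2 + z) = (-2*m*z - 10*m + z^2 + 5*z)/(z + 1)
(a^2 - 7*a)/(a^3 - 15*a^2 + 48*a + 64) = a*(a - 7)/(a^3 - 15*a^2 + 48*a + 64)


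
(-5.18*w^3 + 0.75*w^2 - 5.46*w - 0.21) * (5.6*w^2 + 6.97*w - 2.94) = -29.008*w^5 - 31.9046*w^4 - 10.1193*w^3 - 41.4372*w^2 + 14.5887*w + 0.6174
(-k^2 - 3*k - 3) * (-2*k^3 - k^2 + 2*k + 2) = 2*k^5 + 7*k^4 + 7*k^3 - 5*k^2 - 12*k - 6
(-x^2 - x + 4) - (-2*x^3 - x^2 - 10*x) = 2*x^3 + 9*x + 4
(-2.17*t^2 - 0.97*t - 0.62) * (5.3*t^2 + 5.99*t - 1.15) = -11.501*t^4 - 18.1393*t^3 - 6.6008*t^2 - 2.5983*t + 0.713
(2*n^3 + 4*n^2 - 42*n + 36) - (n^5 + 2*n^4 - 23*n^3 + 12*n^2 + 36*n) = -n^5 - 2*n^4 + 25*n^3 - 8*n^2 - 78*n + 36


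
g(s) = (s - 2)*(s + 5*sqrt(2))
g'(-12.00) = -18.93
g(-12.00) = 69.01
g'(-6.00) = -6.93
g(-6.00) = -8.57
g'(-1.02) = 3.03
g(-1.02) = -18.27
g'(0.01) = 5.09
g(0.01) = -14.09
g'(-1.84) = 1.39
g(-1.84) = -20.09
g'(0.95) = 6.97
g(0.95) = -8.42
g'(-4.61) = -4.15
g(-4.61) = -16.27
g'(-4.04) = -3.01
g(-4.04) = -18.31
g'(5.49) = 16.05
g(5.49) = 43.84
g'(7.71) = 20.49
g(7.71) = 84.40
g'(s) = 2*s - 2 + 5*sqrt(2)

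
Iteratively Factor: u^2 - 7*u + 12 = (u - 3)*(u - 4)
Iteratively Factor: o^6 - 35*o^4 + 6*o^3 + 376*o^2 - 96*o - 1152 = (o - 3)*(o^5 + 3*o^4 - 26*o^3 - 72*o^2 + 160*o + 384) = (o - 3)*(o + 2)*(o^4 + o^3 - 28*o^2 - 16*o + 192) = (o - 3)*(o + 2)*(o + 4)*(o^3 - 3*o^2 - 16*o + 48) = (o - 3)^2*(o + 2)*(o + 4)*(o^2 - 16) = (o - 4)*(o - 3)^2*(o + 2)*(o + 4)*(o + 4)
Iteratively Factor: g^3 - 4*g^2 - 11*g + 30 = (g - 5)*(g^2 + g - 6) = (g - 5)*(g + 3)*(g - 2)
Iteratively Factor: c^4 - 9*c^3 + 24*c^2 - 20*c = (c)*(c^3 - 9*c^2 + 24*c - 20) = c*(c - 2)*(c^2 - 7*c + 10) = c*(c - 2)^2*(c - 5)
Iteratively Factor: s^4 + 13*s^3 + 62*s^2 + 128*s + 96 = (s + 4)*(s^3 + 9*s^2 + 26*s + 24) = (s + 4)^2*(s^2 + 5*s + 6) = (s + 2)*(s + 4)^2*(s + 3)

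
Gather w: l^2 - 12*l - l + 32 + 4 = l^2 - 13*l + 36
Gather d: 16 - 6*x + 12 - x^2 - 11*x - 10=-x^2 - 17*x + 18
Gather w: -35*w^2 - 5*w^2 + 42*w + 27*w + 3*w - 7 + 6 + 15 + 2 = -40*w^2 + 72*w + 16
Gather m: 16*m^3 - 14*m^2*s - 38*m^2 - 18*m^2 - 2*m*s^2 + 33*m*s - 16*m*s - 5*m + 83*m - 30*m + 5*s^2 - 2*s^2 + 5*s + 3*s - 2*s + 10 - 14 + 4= 16*m^3 + m^2*(-14*s - 56) + m*(-2*s^2 + 17*s + 48) + 3*s^2 + 6*s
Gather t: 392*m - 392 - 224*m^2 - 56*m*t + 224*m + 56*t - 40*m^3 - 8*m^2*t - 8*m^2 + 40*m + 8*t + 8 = -40*m^3 - 232*m^2 + 656*m + t*(-8*m^2 - 56*m + 64) - 384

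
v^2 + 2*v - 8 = (v - 2)*(v + 4)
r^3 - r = r*(r - 1)*(r + 1)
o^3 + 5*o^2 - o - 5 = (o - 1)*(o + 1)*(o + 5)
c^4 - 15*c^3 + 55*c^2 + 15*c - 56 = (c - 8)*(c - 7)*(c - 1)*(c + 1)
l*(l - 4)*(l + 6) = l^3 + 2*l^2 - 24*l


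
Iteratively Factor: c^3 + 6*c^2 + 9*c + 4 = (c + 4)*(c^2 + 2*c + 1) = (c + 1)*(c + 4)*(c + 1)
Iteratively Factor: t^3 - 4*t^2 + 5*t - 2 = (t - 2)*(t^2 - 2*t + 1) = (t - 2)*(t - 1)*(t - 1)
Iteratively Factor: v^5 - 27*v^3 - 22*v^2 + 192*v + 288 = (v + 3)*(v^4 - 3*v^3 - 18*v^2 + 32*v + 96) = (v + 2)*(v + 3)*(v^3 - 5*v^2 - 8*v + 48) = (v + 2)*(v + 3)^2*(v^2 - 8*v + 16) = (v - 4)*(v + 2)*(v + 3)^2*(v - 4)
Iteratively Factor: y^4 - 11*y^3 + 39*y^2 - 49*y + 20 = (y - 1)*(y^3 - 10*y^2 + 29*y - 20) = (y - 1)^2*(y^2 - 9*y + 20) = (y - 5)*(y - 1)^2*(y - 4)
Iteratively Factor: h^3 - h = (h)*(h^2 - 1) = h*(h + 1)*(h - 1)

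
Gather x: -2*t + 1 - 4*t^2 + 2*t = 1 - 4*t^2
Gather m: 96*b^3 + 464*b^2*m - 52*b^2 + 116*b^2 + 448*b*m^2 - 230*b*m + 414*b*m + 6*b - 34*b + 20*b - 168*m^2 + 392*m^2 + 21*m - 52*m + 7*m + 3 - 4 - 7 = 96*b^3 + 64*b^2 - 8*b + m^2*(448*b + 224) + m*(464*b^2 + 184*b - 24) - 8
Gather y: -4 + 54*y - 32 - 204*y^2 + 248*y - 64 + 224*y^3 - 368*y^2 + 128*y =224*y^3 - 572*y^2 + 430*y - 100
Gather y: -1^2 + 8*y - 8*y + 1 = 0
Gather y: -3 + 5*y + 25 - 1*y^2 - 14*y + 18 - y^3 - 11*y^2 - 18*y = -y^3 - 12*y^2 - 27*y + 40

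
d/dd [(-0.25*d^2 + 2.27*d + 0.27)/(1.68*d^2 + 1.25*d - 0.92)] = (-4.1261*d^2 - 0.4472*d - 2.4259)/(2.8224*d^4 + 4.2*d^3 - 1.5287*d^2 - 2.3*d + 0.8464)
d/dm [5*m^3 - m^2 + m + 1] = 15*m^2 - 2*m + 1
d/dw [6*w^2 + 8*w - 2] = 12*w + 8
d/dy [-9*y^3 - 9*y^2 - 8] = 9*y*(-3*y - 2)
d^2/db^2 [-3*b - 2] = 0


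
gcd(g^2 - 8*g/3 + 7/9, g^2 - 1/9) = g - 1/3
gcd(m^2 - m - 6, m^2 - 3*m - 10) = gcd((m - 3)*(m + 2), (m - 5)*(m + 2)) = m + 2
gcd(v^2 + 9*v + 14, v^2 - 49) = v + 7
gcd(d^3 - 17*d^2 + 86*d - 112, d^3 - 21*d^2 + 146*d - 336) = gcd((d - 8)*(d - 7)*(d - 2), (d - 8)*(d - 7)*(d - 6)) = d^2 - 15*d + 56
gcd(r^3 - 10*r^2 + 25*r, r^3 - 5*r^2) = r^2 - 5*r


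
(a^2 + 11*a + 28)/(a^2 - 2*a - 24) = (a + 7)/(a - 6)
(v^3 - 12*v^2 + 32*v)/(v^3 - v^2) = (v^2 - 12*v + 32)/(v*(v - 1))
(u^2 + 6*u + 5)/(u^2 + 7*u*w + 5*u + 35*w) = (u + 1)/(u + 7*w)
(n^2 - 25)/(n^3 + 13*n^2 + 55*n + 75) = (n - 5)/(n^2 + 8*n + 15)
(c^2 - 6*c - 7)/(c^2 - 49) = (c + 1)/(c + 7)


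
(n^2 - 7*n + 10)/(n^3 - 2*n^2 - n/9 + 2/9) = 9*(n - 5)/(9*n^2 - 1)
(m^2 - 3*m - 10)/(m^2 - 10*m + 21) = (m^2 - 3*m - 10)/(m^2 - 10*m + 21)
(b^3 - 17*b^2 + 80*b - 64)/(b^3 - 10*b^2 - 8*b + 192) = (b^2 - 9*b + 8)/(b^2 - 2*b - 24)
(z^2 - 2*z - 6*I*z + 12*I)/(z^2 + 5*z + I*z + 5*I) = (z^2 + z*(-2 - 6*I) + 12*I)/(z^2 + z*(5 + I) + 5*I)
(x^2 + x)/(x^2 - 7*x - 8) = x/(x - 8)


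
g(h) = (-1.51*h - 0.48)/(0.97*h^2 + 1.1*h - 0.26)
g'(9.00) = 0.02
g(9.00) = -0.16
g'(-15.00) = 0.01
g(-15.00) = 0.11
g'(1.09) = 0.84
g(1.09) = -1.02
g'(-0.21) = 3.93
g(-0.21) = 0.36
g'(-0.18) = 4.40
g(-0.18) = 0.49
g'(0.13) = 105.36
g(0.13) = 6.72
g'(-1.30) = 850.18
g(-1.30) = -29.25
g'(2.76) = 0.14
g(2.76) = -0.46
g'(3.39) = 0.10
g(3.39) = -0.38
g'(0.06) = 27.05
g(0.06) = 3.00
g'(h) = (-1.94*h - 1.1)*(-1.51*h - 0.48)/(0.97*h^2 + 1.1*h - 0.26)^2 - 1.51/(0.97*h^2 + 1.1*h - 0.26) = (1.4647*h^2 + 0.9312*h + 0.9206)/(0.9409*h^4 + 2.134*h^3 + 0.7056*h^2 - 0.572*h + 0.0676)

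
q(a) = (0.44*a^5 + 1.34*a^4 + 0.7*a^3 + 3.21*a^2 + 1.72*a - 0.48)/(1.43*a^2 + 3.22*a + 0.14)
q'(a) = (-2.86*a - 3.22)*(0.44*a^5 + 1.34*a^4 + 0.7*a^3 + 3.21*a^2 + 1.72*a - 0.48)/(1.43*a^2 + 3.22*a + 0.14)^2 + (2.2*a^4 + 5.36*a^3 + 2.1*a^2 + 6.42*a + 1.72)/(1.43*a^2 + 3.22*a + 0.14)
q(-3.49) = -4.14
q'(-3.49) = 11.94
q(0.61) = 0.81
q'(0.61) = 1.48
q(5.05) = 47.23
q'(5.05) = 26.00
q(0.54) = 0.71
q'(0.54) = 1.50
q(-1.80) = -8.31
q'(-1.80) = 26.60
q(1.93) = 4.30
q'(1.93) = 4.57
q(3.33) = 15.41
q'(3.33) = 11.92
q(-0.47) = 0.56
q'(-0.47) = 2.21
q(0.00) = -3.43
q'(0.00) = 91.14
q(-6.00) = -53.60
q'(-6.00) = 30.50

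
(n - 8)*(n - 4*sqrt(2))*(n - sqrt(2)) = n^3 - 8*n^2 - 5*sqrt(2)*n^2 + 8*n + 40*sqrt(2)*n - 64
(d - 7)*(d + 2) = d^2 - 5*d - 14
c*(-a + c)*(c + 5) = -a*c^2 - 5*a*c + c^3 + 5*c^2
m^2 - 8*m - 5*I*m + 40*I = (m - 8)*(m - 5*I)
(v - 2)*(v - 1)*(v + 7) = v^3 + 4*v^2 - 19*v + 14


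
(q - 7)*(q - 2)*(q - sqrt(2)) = q^3 - 9*q^2 - sqrt(2)*q^2 + 9*sqrt(2)*q + 14*q - 14*sqrt(2)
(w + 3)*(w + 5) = w^2 + 8*w + 15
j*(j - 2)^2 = j^3 - 4*j^2 + 4*j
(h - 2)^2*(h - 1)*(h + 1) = h^4 - 4*h^3 + 3*h^2 + 4*h - 4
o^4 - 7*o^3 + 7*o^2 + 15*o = o*(o - 5)*(o - 3)*(o + 1)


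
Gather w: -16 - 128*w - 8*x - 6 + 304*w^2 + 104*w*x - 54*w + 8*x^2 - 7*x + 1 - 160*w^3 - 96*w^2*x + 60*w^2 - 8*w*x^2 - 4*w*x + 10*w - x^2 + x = -160*w^3 + w^2*(364 - 96*x) + w*(-8*x^2 + 100*x - 172) + 7*x^2 - 14*x - 21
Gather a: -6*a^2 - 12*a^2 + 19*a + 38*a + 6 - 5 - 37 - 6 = -18*a^2 + 57*a - 42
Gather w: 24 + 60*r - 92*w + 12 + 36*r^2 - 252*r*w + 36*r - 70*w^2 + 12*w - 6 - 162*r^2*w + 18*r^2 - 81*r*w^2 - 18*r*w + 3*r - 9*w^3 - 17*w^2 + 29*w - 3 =54*r^2 + 99*r - 9*w^3 + w^2*(-81*r - 87) + w*(-162*r^2 - 270*r - 51) + 27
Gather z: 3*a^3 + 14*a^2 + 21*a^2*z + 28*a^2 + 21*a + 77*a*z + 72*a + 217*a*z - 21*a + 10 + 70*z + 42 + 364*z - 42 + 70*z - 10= 3*a^3 + 42*a^2 + 72*a + z*(21*a^2 + 294*a + 504)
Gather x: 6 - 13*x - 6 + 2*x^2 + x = 2*x^2 - 12*x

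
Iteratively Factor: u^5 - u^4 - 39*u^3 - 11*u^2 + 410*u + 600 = (u + 2)*(u^4 - 3*u^3 - 33*u^2 + 55*u + 300) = (u + 2)*(u + 4)*(u^3 - 7*u^2 - 5*u + 75) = (u - 5)*(u + 2)*(u + 4)*(u^2 - 2*u - 15) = (u - 5)^2*(u + 2)*(u + 4)*(u + 3)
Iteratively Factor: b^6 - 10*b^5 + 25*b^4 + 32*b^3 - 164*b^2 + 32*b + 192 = (b - 4)*(b^5 - 6*b^4 + b^3 + 36*b^2 - 20*b - 48) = (b - 4)*(b - 3)*(b^4 - 3*b^3 - 8*b^2 + 12*b + 16) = (b - 4)*(b - 3)*(b + 2)*(b^3 - 5*b^2 + 2*b + 8) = (b - 4)^2*(b - 3)*(b + 2)*(b^2 - b - 2) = (b - 4)^2*(b - 3)*(b - 2)*(b + 2)*(b + 1)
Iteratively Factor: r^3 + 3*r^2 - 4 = (r + 2)*(r^2 + r - 2) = (r - 1)*(r + 2)*(r + 2)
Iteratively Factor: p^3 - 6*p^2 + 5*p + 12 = (p - 4)*(p^2 - 2*p - 3) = (p - 4)*(p + 1)*(p - 3)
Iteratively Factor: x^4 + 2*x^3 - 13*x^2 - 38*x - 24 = (x + 2)*(x^3 - 13*x - 12) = (x - 4)*(x + 2)*(x^2 + 4*x + 3) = (x - 4)*(x + 2)*(x + 3)*(x + 1)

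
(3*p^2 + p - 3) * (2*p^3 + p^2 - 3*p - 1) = 6*p^5 + 5*p^4 - 14*p^3 - 9*p^2 + 8*p + 3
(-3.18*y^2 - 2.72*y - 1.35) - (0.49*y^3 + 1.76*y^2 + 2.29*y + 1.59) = -0.49*y^3 - 4.94*y^2 - 5.01*y - 2.94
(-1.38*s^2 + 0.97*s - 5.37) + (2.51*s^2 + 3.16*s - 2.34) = 1.13*s^2 + 4.13*s - 7.71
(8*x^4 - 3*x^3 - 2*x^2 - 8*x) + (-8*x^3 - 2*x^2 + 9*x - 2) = 8*x^4 - 11*x^3 - 4*x^2 + x - 2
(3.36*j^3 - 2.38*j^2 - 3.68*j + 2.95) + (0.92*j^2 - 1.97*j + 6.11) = 3.36*j^3 - 1.46*j^2 - 5.65*j + 9.06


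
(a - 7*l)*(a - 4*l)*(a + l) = a^3 - 10*a^2*l + 17*a*l^2 + 28*l^3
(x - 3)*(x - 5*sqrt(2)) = x^2 - 5*sqrt(2)*x - 3*x + 15*sqrt(2)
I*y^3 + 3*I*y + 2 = (y - I)*(y + 2*I)*(I*y + 1)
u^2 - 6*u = u*(u - 6)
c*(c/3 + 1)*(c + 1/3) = c^3/3 + 10*c^2/9 + c/3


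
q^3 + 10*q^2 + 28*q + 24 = (q + 2)^2*(q + 6)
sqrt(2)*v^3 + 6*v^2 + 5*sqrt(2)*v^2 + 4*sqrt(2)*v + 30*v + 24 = (v + 4)*(v + 3*sqrt(2))*(sqrt(2)*v + sqrt(2))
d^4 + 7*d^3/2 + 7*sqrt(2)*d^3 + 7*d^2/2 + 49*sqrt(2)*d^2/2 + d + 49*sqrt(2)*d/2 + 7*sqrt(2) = (d + 2)*(d + 7*sqrt(2))*(sqrt(2)*d/2 + sqrt(2)/2)*(sqrt(2)*d + sqrt(2)/2)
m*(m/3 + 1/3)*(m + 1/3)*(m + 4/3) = m^4/3 + 8*m^3/9 + 19*m^2/27 + 4*m/27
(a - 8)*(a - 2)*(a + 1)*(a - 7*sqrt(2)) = a^4 - 7*sqrt(2)*a^3 - 9*a^3 + 6*a^2 + 63*sqrt(2)*a^2 - 42*sqrt(2)*a + 16*a - 112*sqrt(2)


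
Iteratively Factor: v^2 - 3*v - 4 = (v + 1)*(v - 4)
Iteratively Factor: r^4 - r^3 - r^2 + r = (r)*(r^3 - r^2 - r + 1) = r*(r - 1)*(r^2 - 1) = r*(r - 1)*(r + 1)*(r - 1)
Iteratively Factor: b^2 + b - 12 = (b - 3)*(b + 4)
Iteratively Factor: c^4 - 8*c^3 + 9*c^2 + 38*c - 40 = (c - 5)*(c^3 - 3*c^2 - 6*c + 8) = (c - 5)*(c + 2)*(c^2 - 5*c + 4) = (c - 5)*(c - 1)*(c + 2)*(c - 4)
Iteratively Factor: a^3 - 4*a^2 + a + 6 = (a - 3)*(a^2 - a - 2) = (a - 3)*(a - 2)*(a + 1)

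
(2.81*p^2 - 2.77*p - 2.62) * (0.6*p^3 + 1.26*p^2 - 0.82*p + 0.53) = 1.686*p^5 + 1.8786*p^4 - 7.3664*p^3 + 0.4595*p^2 + 0.6803*p - 1.3886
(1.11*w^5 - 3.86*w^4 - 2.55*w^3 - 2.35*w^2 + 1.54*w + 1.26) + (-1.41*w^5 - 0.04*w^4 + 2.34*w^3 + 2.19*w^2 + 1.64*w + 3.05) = -0.3*w^5 - 3.9*w^4 - 0.21*w^3 - 0.16*w^2 + 3.18*w + 4.31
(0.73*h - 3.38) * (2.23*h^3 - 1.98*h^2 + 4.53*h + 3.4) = 1.6279*h^4 - 8.9828*h^3 + 9.9993*h^2 - 12.8294*h - 11.492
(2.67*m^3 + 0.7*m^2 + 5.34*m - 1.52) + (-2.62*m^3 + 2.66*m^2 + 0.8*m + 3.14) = 0.0499999999999998*m^3 + 3.36*m^2 + 6.14*m + 1.62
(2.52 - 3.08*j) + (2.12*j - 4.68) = -0.96*j - 2.16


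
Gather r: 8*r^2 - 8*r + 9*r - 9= 8*r^2 + r - 9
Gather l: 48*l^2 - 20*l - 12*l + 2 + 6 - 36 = 48*l^2 - 32*l - 28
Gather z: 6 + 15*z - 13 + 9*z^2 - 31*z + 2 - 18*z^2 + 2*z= -9*z^2 - 14*z - 5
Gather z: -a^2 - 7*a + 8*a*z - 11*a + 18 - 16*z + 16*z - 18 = -a^2 + 8*a*z - 18*a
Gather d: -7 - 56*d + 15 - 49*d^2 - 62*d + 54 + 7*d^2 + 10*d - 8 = -42*d^2 - 108*d + 54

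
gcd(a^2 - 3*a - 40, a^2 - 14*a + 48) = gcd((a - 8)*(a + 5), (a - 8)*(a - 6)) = a - 8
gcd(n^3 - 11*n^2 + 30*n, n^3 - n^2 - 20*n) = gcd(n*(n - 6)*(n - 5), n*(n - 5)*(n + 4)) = n^2 - 5*n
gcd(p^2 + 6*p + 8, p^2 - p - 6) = p + 2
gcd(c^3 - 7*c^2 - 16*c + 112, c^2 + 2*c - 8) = c + 4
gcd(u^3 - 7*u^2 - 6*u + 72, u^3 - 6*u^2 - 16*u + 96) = u^2 - 10*u + 24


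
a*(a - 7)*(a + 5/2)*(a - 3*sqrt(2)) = a^4 - 9*a^3/2 - 3*sqrt(2)*a^3 - 35*a^2/2 + 27*sqrt(2)*a^2/2 + 105*sqrt(2)*a/2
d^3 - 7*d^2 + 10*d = d*(d - 5)*(d - 2)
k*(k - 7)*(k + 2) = k^3 - 5*k^2 - 14*k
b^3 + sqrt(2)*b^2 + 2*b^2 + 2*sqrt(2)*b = b*(b + 2)*(b + sqrt(2))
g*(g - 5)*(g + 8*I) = g^3 - 5*g^2 + 8*I*g^2 - 40*I*g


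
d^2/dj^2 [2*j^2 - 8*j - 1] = 4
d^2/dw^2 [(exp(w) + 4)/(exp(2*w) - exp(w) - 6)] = (exp(4*w) + 17*exp(3*w) + 24*exp(2*w) + 94*exp(w) + 12)*exp(w)/(exp(6*w) - 3*exp(5*w) - 15*exp(4*w) + 35*exp(3*w) + 90*exp(2*w) - 108*exp(w) - 216)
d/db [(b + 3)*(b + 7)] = 2*b + 10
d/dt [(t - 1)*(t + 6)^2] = (t + 6)*(3*t + 4)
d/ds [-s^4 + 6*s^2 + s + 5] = -4*s^3 + 12*s + 1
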